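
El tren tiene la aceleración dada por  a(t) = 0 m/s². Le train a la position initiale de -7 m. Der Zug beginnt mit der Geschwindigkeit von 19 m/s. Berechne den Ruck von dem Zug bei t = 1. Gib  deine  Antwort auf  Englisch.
Starting from acceleration a(t) = 0, we take 1 derivative. The derivative of acceleration gives jerk: j(t) = 0. Using j(t) = 0 and substituting t = 1, we find j = 0.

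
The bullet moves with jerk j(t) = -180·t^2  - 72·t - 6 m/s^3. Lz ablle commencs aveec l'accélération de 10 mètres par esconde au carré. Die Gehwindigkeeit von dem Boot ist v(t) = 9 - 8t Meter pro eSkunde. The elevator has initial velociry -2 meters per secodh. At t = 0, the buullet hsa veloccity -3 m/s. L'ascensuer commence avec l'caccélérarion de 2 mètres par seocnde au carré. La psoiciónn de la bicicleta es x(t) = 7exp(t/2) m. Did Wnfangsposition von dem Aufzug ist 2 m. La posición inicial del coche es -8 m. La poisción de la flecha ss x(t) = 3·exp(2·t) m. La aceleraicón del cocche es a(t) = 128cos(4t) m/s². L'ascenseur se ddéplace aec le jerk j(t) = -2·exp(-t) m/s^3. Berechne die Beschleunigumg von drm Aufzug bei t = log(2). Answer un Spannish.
Necesitamos integrar nuestra ecuación de la sacudida j(t) = -2·exp(-t) 1 vez. La antiderivada de la sacudida es la aceleración. Usando a(0) = 2, obtenemos a(t) = 2·exp(-t). Usando a(t) = 2·exp(-t) y sustituyendo t = log(2), encontramos a = 1.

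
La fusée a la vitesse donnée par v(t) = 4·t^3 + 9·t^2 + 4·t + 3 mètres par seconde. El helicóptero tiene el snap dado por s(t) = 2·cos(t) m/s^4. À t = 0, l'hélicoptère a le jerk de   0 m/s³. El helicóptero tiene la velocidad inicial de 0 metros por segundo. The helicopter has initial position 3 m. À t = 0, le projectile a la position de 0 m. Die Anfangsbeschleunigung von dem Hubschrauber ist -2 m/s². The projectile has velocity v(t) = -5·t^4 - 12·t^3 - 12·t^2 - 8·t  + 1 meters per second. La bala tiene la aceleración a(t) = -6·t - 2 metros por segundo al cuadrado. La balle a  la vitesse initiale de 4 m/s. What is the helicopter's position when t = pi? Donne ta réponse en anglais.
We need to integrate our snap equation s(t) = 2·cos(t) 4 times. The antiderivative of snap is jerk. Using j(0) = 0, we get j(t) = 2·sin(t). Finding the antiderivative of j(t) and using a(0) = -2: a(t) = -2·cos(t). Finding the antiderivative of a(t) and using v(0) = 0: v(t) = -2·sin(t). The integral of velocity is position. Using x(0) = 3, we get x(t) = 2·cos(t) + 1. Using x(t) = 2·cos(t) + 1 and substituting t = pi, we find x = -1.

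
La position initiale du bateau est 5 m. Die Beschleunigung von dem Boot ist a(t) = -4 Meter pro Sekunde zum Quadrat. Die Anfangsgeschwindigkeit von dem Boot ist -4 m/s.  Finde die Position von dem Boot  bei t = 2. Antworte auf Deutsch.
Ausgehend von der Beschleunigung a(t) = -4, nehmen wir 2 Integrale. Durch Integration von der Beschleunigung und Verwendung der Anfangsbedingung v(0) = -4, erhalten wir v(t) = -4·t - 4. Das Integral von der Geschwindigkeit, mit x(0) = 5, ergibt die Position: x(t) = -2·t^2 - 4·t + 5. Mit x(t) = -2·t^2 - 4·t + 5 und Einsetzen von t = 2, finden wir x = -11.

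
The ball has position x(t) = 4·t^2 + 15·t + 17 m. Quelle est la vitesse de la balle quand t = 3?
En partant de la position x(t) = 4·t^2 + 15·t + 17, nous prenons 1 dérivée. En dérivant la position, nous obtenons la vitesse: v(t) = 8·t + 15. Nous avons la vitesse v(t) = 8·t + 15. En substituant t = 3: v(3) = 39.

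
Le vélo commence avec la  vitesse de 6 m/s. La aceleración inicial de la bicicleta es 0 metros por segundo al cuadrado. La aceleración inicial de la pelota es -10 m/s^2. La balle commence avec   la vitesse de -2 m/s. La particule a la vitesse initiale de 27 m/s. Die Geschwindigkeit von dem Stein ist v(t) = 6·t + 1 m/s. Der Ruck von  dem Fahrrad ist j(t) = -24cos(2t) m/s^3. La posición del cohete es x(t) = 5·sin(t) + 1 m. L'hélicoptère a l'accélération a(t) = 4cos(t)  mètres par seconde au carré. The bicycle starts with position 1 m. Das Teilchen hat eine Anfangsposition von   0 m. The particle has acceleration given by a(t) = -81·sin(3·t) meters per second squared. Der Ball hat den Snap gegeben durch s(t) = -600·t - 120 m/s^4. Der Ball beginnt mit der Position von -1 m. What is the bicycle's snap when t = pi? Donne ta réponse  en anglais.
We must differentiate our jerk equation j(t) = -24·cos(2·t) 1 time. Differentiating jerk, we get snap: s(t) = 48·sin(2·t). Using s(t) = 48·sin(2·t) and substituting t = pi, we find s = 0.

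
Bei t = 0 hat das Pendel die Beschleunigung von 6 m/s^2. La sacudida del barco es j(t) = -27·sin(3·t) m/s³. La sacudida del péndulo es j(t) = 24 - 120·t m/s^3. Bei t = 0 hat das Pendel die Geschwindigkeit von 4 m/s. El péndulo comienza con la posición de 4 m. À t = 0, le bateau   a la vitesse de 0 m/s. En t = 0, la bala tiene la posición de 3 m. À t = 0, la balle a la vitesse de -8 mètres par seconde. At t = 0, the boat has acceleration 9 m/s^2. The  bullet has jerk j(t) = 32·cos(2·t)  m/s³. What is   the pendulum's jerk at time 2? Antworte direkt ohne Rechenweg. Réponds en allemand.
Der Ruck bei t = 2 ist j = -216.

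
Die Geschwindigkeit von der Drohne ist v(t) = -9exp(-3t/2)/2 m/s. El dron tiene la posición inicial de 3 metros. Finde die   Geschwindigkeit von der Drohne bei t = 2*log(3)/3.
Wir haben die Geschwindigkeit v(t) = -9·exp(-3·t/2)/2. Durch Einsetzen von t = 2*log(3)/3: v(2*log(3)/3) = -3/2.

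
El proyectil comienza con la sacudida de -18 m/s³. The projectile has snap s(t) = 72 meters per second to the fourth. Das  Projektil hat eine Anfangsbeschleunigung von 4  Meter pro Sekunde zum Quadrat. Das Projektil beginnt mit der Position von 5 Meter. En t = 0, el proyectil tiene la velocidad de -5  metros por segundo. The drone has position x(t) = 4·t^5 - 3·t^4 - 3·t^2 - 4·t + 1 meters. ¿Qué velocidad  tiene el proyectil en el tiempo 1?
Para resolver esto, necesitamos tomar 3 antiderivadas de nuestra ecuación del snap s(t) = 72. La integral del snap es la sacudida. Usando j(0) = -18, obtenemos j(t) = 72·t - 18. Tomando ∫j(t)dt y aplicando a(0) = 4, encontramos a(t) = 36·t^2 - 18·t + 4. La antiderivada de la aceleración, con v(0) = -5, da la velocidad: v(t) = 12·t^3 - 9·t^2 + 4·t - 5. De la ecuación de la velocidad v(t) = 12·t^3 - 9·t^2 + 4·t - 5, sustituimos t = 1 para obtener v = 2.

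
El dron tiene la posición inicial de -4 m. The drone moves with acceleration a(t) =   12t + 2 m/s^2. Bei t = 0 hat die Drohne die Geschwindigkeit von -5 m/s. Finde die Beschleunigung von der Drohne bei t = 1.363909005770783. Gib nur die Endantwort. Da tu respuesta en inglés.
a(1.363909005770783) = 18.3669080692494.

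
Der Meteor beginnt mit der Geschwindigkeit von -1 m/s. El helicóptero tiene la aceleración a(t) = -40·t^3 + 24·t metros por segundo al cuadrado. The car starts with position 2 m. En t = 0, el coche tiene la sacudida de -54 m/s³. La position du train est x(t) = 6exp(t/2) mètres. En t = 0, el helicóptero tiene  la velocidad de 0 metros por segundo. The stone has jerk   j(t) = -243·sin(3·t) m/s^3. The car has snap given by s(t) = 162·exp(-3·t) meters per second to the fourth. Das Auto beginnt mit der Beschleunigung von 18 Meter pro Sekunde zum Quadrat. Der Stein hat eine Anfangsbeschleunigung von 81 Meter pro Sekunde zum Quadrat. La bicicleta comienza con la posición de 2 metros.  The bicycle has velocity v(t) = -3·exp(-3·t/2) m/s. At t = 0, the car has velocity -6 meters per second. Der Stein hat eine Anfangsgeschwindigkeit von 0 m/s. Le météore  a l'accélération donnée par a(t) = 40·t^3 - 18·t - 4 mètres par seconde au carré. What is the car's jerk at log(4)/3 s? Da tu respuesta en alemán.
Wir müssen unsere Gleichung für den Snap s(t) = 162·exp(-3·t) 1-mal integrieren. Mit ∫s(t)dt und Anwendung von j(0) = -54, finden wir j(t) = -54·exp(-3·t). Aus der Gleichung für den Ruck j(t) = -54·exp(-3·t), setzen wir t = log(4)/3 ein und erhalten j = -27/2.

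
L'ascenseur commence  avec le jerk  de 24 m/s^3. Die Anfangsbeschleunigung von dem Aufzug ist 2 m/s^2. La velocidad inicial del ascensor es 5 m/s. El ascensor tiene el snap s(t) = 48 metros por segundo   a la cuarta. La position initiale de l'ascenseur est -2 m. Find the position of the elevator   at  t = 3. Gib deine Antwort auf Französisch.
Nous devons trouver l'intégrale de notre équation du snap s(t) = 48 4 fois. En intégrant le snap et en utilisant la condition initiale j(0) = 24, nous obtenons j(t) = 48·t + 24. En intégrant le jerk et en utilisant la condition initiale a(0) = 2, nous obtenons a(t) = 24·t^2 + 24·t + 2. La primitive de l'accélération est la vitesse. En utilisant v(0) = 5, nous obtenons v(t) = 8·t^3 + 12·t^2 + 2·t + 5. La primitive de la vitesse est la position. En utilisant x(0) = -2, nous obtenons x(t) = 2·t^4 + 4·t^3 + t^2 + 5·t - 2. De l'équation de la position x(t) = 2·t^4 + 4·t^3 + t^2 + 5·t - 2, nous substituons t = 3 pour obtenir x = 292.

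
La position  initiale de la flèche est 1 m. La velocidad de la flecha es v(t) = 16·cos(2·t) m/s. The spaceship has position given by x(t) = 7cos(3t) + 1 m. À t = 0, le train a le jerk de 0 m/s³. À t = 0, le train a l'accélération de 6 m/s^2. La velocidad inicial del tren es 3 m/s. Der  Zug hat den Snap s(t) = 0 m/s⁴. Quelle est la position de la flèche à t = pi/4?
En partant de la vitesse v(t) = 16·cos(2·t), nous prenons 1 primitive. En intégrant la vitesse et en utilisant la condition initiale x(0) = 1, nous obtenons x(t) = 8·sin(2·t) + 1. De l'équation de la position x(t) = 8·sin(2·t) + 1, nous substituons t = pi/4 pour obtenir x = 9.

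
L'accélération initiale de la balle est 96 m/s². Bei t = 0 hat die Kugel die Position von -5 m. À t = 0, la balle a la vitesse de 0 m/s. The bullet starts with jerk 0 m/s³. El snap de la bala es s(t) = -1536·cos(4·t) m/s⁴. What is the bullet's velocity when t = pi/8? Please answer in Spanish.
Para resolver esto, necesitamos tomar 3 integrales de nuestra ecuación del snap s(t) = -1536·cos(4·t). Integrando el snap y usando la condición inicial j(0) = 0, obtenemos j(t) = -384·sin(4·t). La antiderivada de la sacudida es la aceleración. Usando a(0) = 96, obtenemos a(t) = 96·cos(4·t). La integral de la aceleración, con v(0) = 0, da la velocidad: v(t) = 24·sin(4·t). De la ecuación de la velocidad v(t) = 24·sin(4·t), sustituimos t = pi/8 para obtener v = 24.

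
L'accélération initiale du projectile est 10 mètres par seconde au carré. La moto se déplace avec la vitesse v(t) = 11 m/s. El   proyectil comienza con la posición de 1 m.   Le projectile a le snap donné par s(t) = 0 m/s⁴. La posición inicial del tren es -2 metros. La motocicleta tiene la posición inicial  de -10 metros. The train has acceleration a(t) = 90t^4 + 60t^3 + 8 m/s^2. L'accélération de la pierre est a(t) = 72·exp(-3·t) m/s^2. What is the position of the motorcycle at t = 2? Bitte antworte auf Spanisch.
Partiendo de la velocidad v(t) = 11, tomamos 1 antiderivada. Integrando la velocidad y usando la condición inicial x(0) = -10, obtenemos x(t) = 11·t - 10. Tenemos la posición x(t) = 11·t - 10. Sustituyendo t = 2: x(2) = 12.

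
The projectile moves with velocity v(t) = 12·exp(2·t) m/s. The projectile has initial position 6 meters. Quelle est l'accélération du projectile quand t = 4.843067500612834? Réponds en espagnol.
Debemos derivar nuestra ecuación de la velocidad v(t) = 12·exp(2·t) 1 vez. Tomando d/dt de v(t), encontramos a(t) = 24·exp(2·t). Tenemos la aceleración a(t) = 24·exp(2·t). Sustituyendo t = 4.843067500612834: a(4.843067500612834) = 386230.195299344.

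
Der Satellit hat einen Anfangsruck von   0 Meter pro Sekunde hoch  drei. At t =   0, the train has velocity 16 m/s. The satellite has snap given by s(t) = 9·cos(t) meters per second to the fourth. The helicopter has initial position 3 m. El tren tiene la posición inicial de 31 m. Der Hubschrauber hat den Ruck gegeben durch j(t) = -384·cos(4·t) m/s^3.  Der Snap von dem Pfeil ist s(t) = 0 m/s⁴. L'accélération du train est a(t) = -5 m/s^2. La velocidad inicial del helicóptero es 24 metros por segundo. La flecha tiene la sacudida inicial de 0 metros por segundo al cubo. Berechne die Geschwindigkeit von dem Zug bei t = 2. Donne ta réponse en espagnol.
Debemos encontrar la integral de nuestra ecuación de la aceleración a(t) = -5 1 vez. Tomando ∫a(t)dt y aplicando v(0) = 16, encontramos v(t) = 16 - 5·t. Usando v(t) = 16 - 5·t y sustituyendo t = 2, encontramos v = 6.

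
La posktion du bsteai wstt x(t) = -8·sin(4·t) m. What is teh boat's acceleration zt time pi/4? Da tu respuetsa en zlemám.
Um dies zu lösen, müssen wir 2 Ableitungen unserer Gleichung für die Position x(t) = -8·sin(4·t) nehmen. Mit d/dt von x(t) finden wir v(t) = -32·cos(4·t). Durch Ableiten von der Geschwindigkeit erhalten wir die Beschleunigung: a(t) = 128·sin(4·t). Wir haben die Beschleunigung a(t) = 128·sin(4·t). Durch Einsetzen von t = pi/4: a(pi/4) = 0.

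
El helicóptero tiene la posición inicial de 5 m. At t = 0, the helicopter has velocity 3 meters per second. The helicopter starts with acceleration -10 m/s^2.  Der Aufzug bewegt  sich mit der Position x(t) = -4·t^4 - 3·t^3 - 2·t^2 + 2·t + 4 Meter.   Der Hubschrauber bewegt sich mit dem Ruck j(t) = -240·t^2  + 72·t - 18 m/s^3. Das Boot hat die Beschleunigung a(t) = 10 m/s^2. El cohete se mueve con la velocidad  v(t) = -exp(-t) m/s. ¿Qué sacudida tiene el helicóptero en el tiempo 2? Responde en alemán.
Aus der Gleichung für den Ruck j(t) = -240·t^2 + 72·t - 18, setzen wir t = 2 ein und erhalten j = -834.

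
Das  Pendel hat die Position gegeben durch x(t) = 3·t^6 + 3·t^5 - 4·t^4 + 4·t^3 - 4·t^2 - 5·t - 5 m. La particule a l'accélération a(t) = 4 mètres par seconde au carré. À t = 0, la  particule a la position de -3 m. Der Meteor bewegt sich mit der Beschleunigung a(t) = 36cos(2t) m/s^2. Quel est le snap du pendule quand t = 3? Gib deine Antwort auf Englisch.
We must differentiate our position equation x(t) = 3·t^6 + 3·t^5 - 4·t^4 + 4·t^3 - 4·t^2 - 5·t - 5 4 times. Taking d/dt of x(t), we find v(t) = 18·t^5 + 15·t^4 - 16·t^3 + 12·t^2 - 8·t - 5. Differentiating velocity, we get acceleration: a(t) = 90·t^4 + 60·t^3 - 48·t^2 + 24·t - 8. Differentiating acceleration, we get jerk: j(t) = 360·t^3 + 180·t^2 - 96·t + 24. Taking d/dt of j(t), we find s(t) = 1080·t^2 + 360·t - 96. We have snap s(t) = 1080·t^2 + 360·t - 96. Substituting t = 3: s(3) = 10704.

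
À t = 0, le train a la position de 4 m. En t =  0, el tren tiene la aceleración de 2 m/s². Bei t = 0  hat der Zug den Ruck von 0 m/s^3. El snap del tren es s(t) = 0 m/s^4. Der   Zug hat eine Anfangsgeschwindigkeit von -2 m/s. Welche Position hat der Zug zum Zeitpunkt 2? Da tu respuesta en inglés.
To find the answer, we compute 4 antiderivatives of s(t) = 0. Integrating snap and using the initial condition j(0) = 0, we get j(t) = 0. The integral of jerk, with a(0) = 2, gives acceleration: a(t) = 2. The integral of acceleration, with v(0) = -2, gives velocity: v(t) = 2·t - 2. The integral of velocity, with x(0) = 4, gives position: x(t) = t^2 - 2·t + 4. From the given position equation x(t) = t^2 - 2·t + 4, we substitute t = 2 to get x = 4.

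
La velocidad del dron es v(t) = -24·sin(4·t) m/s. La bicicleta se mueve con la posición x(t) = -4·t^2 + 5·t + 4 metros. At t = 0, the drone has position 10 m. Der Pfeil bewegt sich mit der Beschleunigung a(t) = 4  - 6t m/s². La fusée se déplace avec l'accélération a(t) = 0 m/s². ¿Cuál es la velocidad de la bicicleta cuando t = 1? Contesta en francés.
En partant de la position x(t) = -4·t^2 + 5·t + 4, nous prenons 1 dérivée. La dérivée de la position donne la vitesse: v(t) = 5 - 8·t. Nous avons la vitesse v(t) = 5 - 8·t. En substituant t = 1: v(1) = -3.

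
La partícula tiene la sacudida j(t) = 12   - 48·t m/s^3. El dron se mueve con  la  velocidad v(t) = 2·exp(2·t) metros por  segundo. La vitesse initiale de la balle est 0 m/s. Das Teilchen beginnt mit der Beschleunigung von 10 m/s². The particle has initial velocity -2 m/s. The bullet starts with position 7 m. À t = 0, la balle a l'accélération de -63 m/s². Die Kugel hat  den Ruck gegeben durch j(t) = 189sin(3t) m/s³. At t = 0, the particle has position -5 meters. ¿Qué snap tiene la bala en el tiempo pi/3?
Partiendo de la sacudida j(t) = 189·sin(3·t), tomamos 1 derivada. Derivando la sacudida, obtenemos el snap: s(t) = 567·cos(3·t). Usando s(t) = 567·cos(3·t) y sustituyendo t = pi/3, encontramos s = -567.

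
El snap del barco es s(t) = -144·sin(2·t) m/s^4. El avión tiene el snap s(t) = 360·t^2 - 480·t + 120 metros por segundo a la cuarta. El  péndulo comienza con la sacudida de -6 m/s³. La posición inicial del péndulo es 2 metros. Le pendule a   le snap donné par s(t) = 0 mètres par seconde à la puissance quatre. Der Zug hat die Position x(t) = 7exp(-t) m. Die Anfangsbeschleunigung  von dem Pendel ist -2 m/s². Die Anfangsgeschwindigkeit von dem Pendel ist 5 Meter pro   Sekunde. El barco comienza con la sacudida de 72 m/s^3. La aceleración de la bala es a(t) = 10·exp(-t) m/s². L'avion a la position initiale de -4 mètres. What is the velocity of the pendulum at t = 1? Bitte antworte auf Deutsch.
Wir müssen die Stammfunktion unserer Gleichung für den Snap s(t) = 0 3-mal finden. Mit ∫s(t)dt und Anwendung von j(0) = -6, finden wir j(t) = -6. Das Integral von dem Ruck ist die Beschleunigung. Mit a(0) = -2 erhalten wir a(t) = -6·t - 2. Die Stammfunktion von der Beschleunigung, mit v(0) = 5, ergibt die Geschwindigkeit: v(t) = -3·t^2 - 2·t + 5. Aus der Gleichung für die Geschwindigkeit v(t) = -3·t^2 - 2·t + 5, setzen wir t = 1 ein und erhalten v = 0.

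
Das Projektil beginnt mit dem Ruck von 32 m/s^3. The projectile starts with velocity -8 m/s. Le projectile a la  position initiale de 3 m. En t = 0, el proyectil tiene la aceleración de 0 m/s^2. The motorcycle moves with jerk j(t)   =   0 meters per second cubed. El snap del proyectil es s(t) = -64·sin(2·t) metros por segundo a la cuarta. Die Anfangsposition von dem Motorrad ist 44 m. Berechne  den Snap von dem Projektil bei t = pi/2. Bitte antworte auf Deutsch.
Wir haben den Snap s(t) = -64·sin(2·t). Durch Einsetzen von t = pi/2: s(pi/2) = 0.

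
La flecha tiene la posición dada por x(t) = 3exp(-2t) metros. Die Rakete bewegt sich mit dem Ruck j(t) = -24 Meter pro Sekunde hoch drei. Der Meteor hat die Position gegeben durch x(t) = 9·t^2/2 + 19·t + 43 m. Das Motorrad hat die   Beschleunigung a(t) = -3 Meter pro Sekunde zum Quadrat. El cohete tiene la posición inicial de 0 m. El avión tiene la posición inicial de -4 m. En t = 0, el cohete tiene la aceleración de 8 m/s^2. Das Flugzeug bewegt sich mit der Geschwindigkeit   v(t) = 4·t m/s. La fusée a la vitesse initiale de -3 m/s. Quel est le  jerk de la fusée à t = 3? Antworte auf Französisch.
Nous avons le jerk j(t) = -24. En substituant t = 3: j(3) = -24.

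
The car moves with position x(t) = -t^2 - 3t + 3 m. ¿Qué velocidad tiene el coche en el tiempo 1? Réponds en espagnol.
Debemos derivar nuestra ecuación de la posición x(t) = -t^2 - 3·t + 3 1 vez. La derivada de la posición da la velocidad: v(t) = -2·t - 3. Tenemos la velocidad v(t) = -2·t - 3. Sustituyendo t = 1: v(1) = -5.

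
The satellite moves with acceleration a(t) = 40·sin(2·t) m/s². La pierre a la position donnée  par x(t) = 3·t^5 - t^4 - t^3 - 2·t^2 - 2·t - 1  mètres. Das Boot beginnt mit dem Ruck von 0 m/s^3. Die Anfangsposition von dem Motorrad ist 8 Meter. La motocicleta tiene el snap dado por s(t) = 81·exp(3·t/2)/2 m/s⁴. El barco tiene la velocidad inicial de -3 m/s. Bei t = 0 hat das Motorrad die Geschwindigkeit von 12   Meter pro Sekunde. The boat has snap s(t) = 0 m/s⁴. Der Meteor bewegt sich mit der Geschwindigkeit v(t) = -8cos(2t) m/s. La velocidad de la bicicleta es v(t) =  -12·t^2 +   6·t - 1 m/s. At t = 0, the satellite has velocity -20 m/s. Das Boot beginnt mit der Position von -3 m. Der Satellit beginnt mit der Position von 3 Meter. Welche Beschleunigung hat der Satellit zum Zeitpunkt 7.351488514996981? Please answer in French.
En utilisant a(t) = 40·sin(2·t) et en substituant t = 7.351488514996981, nous trouvons a = 33.7661835586194.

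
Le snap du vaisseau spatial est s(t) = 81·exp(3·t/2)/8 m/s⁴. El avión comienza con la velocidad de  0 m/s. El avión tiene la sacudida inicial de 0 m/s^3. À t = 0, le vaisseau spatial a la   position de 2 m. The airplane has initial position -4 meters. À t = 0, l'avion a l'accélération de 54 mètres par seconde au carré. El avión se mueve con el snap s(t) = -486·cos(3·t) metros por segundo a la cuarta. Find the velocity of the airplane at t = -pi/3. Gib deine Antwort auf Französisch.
Nous devons intégrer notre équation du snap s(t) = -486·cos(3·t) 3 fois. En prenant ∫s(t)dt et en appliquant j(0) = 0, nous trouvons j(t) = -162·sin(3·t). La primitive du jerk est l'accélération. En utilisant a(0) = 54, nous obtenons a(t) = 54·cos(3·t). En prenant ∫a(t)dt et en appliquant v(0) = 0, nous trouvons v(t) = 18·sin(3·t). En utilisant v(t) = 18·sin(3·t) et en substituant t = -pi/3, nous trouvons v = 0.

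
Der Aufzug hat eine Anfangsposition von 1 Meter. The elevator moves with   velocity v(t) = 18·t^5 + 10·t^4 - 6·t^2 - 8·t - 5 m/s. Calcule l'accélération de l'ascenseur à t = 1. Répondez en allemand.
Wir müssen unsere Gleichung für die Geschwindigkeit v(t) = 18·t^5 + 10·t^4 - 6·t^2 - 8·t - 5 1-mal ableiten. Mit d/dt von v(t) finden wir a(t) = 90·t^4 + 40·t^3 - 12·t - 8. Mit a(t) = 90·t^4 + 40·t^3 - 12·t - 8 und Einsetzen von t = 1, finden wir a = 110.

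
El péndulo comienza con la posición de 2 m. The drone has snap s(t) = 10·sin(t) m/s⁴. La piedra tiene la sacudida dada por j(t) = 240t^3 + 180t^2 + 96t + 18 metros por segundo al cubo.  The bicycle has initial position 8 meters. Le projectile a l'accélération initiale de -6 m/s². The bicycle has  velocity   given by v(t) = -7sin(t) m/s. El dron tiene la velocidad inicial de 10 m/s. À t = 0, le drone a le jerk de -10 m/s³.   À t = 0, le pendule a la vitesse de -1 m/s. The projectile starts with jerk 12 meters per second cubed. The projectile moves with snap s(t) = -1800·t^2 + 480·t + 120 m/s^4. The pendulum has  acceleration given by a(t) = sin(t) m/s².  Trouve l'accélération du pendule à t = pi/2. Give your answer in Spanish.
Usando a(t) = sin(t) y sustituyendo t = pi/2, encontramos a = 1.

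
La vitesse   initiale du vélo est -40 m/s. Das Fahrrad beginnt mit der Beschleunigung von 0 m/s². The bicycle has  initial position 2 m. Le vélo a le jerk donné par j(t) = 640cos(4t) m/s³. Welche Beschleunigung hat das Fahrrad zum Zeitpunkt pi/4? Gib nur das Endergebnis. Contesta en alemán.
Bei t = pi/4, a = 0.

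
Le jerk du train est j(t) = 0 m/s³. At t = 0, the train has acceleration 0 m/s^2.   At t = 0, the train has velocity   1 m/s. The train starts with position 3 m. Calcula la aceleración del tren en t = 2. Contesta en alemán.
Wir müssen unsere Gleichung für den Ruck j(t) = 0 1-mal integrieren. Die Stammfunktion von dem Ruck ist die Beschleunigung. Mit a(0) = 0 erhalten wir a(t) = 0. Wir haben die Beschleunigung a(t) = 0. Durch Einsetzen von t = 2: a(2) = 0.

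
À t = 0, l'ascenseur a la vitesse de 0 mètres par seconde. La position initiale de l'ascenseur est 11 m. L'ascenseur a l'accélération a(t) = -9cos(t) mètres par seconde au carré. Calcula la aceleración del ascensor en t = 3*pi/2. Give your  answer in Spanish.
Usando a(t) = -9·cos(t) y sustituyendo t = 3*pi/2, encontramos a = 0.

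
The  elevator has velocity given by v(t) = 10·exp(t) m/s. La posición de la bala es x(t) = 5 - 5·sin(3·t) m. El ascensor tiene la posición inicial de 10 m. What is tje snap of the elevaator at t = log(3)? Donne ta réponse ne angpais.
To solve this, we need to take 3 derivatives of our velocity equation v(t) = 10·exp(t). Differentiating velocity, we get acceleration: a(t) = 10·exp(t). Differentiating acceleration, we get jerk: j(t) = 10·exp(t). Differentiating jerk, we get snap: s(t) = 10·exp(t). Using s(t) = 10·exp(t) and substituting t = log(3), we find s = 30.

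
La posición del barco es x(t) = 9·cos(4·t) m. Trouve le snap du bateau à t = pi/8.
Nous devons dériver notre équation de la position x(t) = 9·cos(4·t) 4 fois. En prenant d/dt de x(t), nous trouvons v(t) = -36·sin(4·t). En prenant d/dt de v(t), nous trouvons a(t) = -144·cos(4·t). En dérivant l'accélération, nous obtenons le jerk: j(t) = 576·sin(4·t). En dérivant le jerk, nous obtenons le snap: s(t) = 2304·cos(4·t). Nous avons le snap s(t) = 2304·cos(4·t). En substituant t = pi/8: s(pi/8) = 0.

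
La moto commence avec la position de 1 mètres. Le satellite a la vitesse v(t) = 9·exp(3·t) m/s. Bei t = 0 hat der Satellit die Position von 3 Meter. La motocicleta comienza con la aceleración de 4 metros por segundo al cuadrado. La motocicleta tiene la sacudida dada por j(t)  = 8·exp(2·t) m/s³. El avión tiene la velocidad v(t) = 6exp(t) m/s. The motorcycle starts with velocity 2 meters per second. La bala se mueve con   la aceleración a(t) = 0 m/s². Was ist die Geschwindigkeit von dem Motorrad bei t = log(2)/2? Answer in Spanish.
Debemos encontrar la integral de nuestra ecuación de la sacudida j(t) = 8·exp(2·t) 2 veces. La antiderivada de la sacudida, con a(0) = 4, da la aceleración: a(t) = 4·exp(2·t). Tomando ∫a(t)dt y aplicando v(0) = 2, encontramos v(t) = 2·exp(2·t). Tenemos la velocidad v(t) = 2·exp(2·t). Sustituyendo t = log(2)/2: v(log(2)/2) = 4.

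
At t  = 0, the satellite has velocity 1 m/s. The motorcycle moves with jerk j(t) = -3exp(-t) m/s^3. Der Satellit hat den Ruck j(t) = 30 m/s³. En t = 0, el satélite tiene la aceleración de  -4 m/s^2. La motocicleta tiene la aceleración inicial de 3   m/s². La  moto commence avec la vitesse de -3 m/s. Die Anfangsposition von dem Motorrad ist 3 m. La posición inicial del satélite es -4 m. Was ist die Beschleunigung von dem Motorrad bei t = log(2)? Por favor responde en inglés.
We must find the antiderivative of our jerk equation j(t) = -3·exp(-t) 1 time. Integrating jerk and using the initial condition a(0) = 3, we get a(t) = 3·exp(-t). From the given acceleration equation a(t) = 3·exp(-t), we substitute t = log(2) to get a = 3/2.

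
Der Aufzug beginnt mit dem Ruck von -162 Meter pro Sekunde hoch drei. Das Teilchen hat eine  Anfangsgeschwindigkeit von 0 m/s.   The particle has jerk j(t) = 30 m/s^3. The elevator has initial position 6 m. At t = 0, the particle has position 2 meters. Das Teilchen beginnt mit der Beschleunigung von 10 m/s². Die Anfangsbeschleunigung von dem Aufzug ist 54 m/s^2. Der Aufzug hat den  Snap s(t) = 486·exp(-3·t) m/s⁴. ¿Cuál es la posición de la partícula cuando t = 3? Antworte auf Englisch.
To find the answer, we compute 3 integrals of j(t) = 30. Integrating jerk and using the initial condition a(0) = 10, we get a(t) = 30·t + 10. Integrating acceleration and using the initial condition v(0) = 0, we get v(t) = 5·t·(3·t + 2). Integrating velocity and using the initial condition x(0) = 2, we get x(t) = 5·t^3 + 5·t^2 + 2. We have position x(t) = 5·t^3 + 5·t^2 + 2. Substituting t = 3: x(3) = 182.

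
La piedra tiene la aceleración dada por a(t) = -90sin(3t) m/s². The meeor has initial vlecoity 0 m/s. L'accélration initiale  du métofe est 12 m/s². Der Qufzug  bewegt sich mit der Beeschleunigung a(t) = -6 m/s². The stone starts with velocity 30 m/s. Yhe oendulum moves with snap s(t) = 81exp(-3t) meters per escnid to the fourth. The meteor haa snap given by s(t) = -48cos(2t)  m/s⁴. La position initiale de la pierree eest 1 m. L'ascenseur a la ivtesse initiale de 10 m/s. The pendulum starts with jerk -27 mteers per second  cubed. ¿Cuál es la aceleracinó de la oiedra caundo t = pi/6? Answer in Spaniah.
De la ecuación de la aceleración a(t) = -90·sin(3·t), sustituimos t = pi/6 para obtener a = -90.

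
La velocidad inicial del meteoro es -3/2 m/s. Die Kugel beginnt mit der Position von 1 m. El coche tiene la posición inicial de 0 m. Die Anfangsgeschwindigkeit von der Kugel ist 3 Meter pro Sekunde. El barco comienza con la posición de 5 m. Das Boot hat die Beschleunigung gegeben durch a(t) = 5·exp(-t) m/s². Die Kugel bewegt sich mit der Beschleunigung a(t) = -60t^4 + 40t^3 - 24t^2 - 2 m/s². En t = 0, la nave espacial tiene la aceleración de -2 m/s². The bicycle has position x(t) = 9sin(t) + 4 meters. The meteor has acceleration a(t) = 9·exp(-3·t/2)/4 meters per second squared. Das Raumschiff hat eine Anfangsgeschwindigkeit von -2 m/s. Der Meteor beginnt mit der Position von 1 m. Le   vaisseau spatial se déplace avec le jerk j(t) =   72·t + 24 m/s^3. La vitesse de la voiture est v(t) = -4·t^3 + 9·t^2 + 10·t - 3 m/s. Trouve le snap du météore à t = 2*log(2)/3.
Nous devons dériver notre équation de l'accélération a(t) = 9·exp(-3·t/2)/4 2 fois. En dérivant l'accélération, nous obtenons le jerk: j(t) = -27·exp(-3·t/2)/8. En prenant d/dt de j(t), nous trouvons s(t) = 81·exp(-3·t/2)/16. Nous avons le snap s(t) = 81·exp(-3·t/2)/16. En substituant t = 2*log(2)/3: s(2*log(2)/3) = 81/32.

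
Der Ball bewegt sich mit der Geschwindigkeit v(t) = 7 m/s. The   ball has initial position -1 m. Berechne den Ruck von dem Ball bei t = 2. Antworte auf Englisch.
To solve this, we need to take 2 derivatives of our velocity equation v(t) = 7. The derivative of velocity gives acceleration: a(t) = 0. Differentiating acceleration, we get jerk: j(t) = 0. Using j(t) = 0 and substituting t = 2, we find j = 0.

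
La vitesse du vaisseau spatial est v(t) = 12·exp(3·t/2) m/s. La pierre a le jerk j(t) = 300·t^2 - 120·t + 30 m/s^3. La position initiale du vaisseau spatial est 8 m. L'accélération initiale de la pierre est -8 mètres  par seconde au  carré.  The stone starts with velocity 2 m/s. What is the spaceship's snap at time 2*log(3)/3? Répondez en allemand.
Um dies zu lösen, müssen wir 3 Ableitungen unserer Gleichung für die Geschwindigkeit v(t) = 12·exp(3·t/2) nehmen. Durch Ableiten von der Geschwindigkeit erhalten wir die Beschleunigung: a(t) = 18·exp(3·t/2). Mit d/dt von a(t) finden wir j(t) = 27·exp(3·t/2). Mit d/dt von j(t) finden wir s(t) = 81·exp(3·t/2)/2. Aus der Gleichung für den Snap s(t) = 81·exp(3·t/2)/2, setzen wir t = 2*log(3)/3 ein und erhalten s = 243/2.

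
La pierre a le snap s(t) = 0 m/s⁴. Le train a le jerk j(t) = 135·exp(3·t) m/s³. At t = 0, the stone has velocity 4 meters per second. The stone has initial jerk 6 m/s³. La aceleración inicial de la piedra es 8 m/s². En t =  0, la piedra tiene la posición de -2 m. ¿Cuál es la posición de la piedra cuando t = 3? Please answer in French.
Nous devons intégrer notre équation du snap s(t) = 0 4 fois. En prenant ∫s(t)dt et en appliquant j(0) = 6, nous trouvons j(t) = 6. En prenant ∫j(t)dt et en appliquant a(0) = 8, nous trouvons a(t) = 6·t + 8. En prenant ∫a(t)dt et en appliquant v(0) = 4, nous trouvons v(t) = 3·t^2 + 8·t + 4. L'intégrale de la vitesse, avec x(0) = -2, donne la position: x(t) = t^3 + 4·t^2 + 4·t - 2. De l'équation de la position x(t) = t^3 + 4·t^2 + 4·t - 2, nous substituons t = 3 pour obtenir x = 73.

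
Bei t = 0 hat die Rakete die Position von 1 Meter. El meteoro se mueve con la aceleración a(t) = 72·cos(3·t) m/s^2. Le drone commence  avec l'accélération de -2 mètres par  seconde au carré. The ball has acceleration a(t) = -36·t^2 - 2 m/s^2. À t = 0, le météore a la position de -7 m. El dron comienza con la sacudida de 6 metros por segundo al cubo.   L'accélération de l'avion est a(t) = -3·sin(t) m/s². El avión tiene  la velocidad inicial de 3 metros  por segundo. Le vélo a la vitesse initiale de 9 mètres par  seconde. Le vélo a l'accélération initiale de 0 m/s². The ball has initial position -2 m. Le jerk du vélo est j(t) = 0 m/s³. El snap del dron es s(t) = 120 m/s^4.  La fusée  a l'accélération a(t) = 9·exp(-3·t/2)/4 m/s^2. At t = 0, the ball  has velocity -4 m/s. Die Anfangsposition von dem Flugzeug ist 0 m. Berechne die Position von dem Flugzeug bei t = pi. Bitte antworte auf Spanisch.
Necesitamos integrar nuestra ecuación de la aceleración a(t) = -3·sin(t) 2 veces. La integral de la aceleración, con v(0) = 3, da la velocidad: v(t) = 3·cos(t). La antiderivada de la velocidad es la posición. Usando x(0) = 0, obtenemos x(t) = 3·sin(t). De la ecuación de la posición x(t) = 3·sin(t), sustituimos t = pi para obtener x = 0.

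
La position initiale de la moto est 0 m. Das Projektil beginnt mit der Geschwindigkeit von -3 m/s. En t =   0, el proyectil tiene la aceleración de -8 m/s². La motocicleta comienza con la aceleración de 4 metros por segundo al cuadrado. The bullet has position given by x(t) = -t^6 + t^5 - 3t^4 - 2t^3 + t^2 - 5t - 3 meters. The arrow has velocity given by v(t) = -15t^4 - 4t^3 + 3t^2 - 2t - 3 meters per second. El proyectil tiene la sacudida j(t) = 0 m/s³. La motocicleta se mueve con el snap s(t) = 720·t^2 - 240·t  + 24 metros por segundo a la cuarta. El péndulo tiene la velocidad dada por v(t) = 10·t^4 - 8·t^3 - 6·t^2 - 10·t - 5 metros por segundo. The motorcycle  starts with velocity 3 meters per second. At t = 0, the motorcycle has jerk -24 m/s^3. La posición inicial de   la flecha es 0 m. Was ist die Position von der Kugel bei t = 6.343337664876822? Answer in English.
Using x(t) = -t^6 + t^5 - 3·t^4 - 2·t^3 + t^2 - 5·t - 3 and substituting t = 6.343337664876822, we find x = -60240.6796655569.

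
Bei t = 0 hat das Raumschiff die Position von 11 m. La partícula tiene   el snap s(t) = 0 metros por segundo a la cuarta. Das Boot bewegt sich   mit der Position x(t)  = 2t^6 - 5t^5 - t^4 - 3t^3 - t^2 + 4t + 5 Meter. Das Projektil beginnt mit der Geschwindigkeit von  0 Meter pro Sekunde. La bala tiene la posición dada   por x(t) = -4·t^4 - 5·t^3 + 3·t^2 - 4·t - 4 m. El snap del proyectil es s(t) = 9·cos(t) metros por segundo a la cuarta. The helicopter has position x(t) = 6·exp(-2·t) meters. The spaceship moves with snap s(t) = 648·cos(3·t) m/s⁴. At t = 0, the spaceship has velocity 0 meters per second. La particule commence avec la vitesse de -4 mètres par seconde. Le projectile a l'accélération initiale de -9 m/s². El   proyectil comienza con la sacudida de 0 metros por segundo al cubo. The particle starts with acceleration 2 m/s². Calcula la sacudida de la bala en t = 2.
Para resolver esto, necesitamos tomar 3 derivadas de nuestra ecuación de la posición x(t) = -4·t^4 - 5·t^3 + 3·t^2 - 4·t - 4. Derivando la posición, obtenemos la velocidad: v(t) = -16·t^3 - 15·t^2 + 6·t - 4. Derivando la velocidad, obtenemos la aceleración: a(t) = -48·t^2 - 30·t + 6. Derivando la aceleración, obtenemos la sacudida: j(t) = -96·t - 30. De la ecuación de la sacudida j(t) = -96·t - 30, sustituimos t = 2 para obtener j = -222.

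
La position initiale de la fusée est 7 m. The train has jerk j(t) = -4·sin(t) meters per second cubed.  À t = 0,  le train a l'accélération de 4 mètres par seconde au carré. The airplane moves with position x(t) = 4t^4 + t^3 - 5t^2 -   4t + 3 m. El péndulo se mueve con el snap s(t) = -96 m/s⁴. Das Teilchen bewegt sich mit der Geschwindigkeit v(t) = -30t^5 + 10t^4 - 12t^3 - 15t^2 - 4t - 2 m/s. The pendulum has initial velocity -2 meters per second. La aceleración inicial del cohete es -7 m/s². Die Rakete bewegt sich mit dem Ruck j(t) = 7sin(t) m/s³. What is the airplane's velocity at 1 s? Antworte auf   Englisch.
Starting from position x(t) = 4·t^4 + t^3 - 5·t^2 - 4·t + 3, we take 1 derivative. Taking d/dt of x(t), we find v(t) = 16·t^3 + 3·t^2 - 10·t - 4. We have velocity v(t) = 16·t^3 + 3·t^2 - 10·t - 4. Substituting t = 1: v(1) = 5.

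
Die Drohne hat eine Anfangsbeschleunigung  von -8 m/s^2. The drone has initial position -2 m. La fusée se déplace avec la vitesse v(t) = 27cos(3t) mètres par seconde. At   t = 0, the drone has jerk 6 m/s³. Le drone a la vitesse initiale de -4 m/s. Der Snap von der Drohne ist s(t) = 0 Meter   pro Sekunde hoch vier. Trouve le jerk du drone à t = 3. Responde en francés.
Nous devons intégrer notre équation du snap s(t) = 0 1 fois. En intégrant le snap et en utilisant la condition initiale j(0) = 6, nous obtenons j(t) = 6. En utilisant j(t) = 6 et en substituant t = 3, nous trouvons j = 6.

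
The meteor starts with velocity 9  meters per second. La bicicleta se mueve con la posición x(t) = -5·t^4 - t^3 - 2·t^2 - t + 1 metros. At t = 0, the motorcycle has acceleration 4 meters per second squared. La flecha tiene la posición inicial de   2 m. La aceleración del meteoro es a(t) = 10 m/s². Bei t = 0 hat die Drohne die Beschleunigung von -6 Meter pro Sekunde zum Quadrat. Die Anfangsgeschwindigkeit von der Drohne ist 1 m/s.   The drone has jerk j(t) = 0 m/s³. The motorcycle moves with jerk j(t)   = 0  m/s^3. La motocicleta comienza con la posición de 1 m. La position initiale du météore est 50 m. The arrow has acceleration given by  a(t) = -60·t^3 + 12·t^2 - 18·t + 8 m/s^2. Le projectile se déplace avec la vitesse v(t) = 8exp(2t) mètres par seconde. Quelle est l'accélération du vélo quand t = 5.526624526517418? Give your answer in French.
Pour résoudre ceci, nous devons prendre 2 dérivées de notre équation de la position x(t) = -5·t^4 - t^3 - 2·t^2 - t + 1. En dérivant la position, nous obtenons la vitesse: v(t) = -20·t^3 - 3·t^2 - 4·t - 1. En prenant d/dt de v(t), nous trouvons a(t) = -60·t^2 - 6·t - 4. En utilisant a(t) = -60·t^2 - 6·t - 4 et en substituant t = 5.526624526517418, nous trouvons a = -1869.77446658534.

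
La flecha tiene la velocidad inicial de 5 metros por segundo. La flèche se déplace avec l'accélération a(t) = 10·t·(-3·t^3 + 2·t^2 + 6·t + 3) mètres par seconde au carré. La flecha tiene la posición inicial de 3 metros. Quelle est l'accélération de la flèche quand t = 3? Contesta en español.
Usando a(t) = 10·t·(-3·t^3 + 2·t^2 + 6·t + 3) y sustituyendo t = 3, encontramos a = -1260.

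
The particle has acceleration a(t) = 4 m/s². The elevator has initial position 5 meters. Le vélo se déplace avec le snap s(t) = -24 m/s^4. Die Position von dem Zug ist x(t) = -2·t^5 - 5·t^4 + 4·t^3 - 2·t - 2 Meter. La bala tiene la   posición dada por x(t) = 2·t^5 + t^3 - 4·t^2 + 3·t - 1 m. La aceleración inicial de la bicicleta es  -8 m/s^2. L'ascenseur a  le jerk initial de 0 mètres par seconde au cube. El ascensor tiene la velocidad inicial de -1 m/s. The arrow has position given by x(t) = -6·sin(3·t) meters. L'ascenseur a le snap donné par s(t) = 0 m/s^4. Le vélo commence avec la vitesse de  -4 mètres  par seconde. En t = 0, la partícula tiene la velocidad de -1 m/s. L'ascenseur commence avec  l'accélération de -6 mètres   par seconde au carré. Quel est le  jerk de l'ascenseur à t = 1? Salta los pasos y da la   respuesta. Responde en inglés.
At t = 1, j = 0.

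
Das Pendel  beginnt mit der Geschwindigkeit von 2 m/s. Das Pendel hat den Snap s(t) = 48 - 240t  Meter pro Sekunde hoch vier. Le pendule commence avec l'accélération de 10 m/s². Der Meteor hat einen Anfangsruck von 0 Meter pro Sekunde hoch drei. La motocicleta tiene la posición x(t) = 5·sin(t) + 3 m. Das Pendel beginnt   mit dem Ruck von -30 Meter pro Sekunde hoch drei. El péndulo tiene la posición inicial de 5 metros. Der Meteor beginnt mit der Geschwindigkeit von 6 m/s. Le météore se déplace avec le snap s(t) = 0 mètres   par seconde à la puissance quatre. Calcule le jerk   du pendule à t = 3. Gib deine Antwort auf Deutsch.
Um dies zu lösen, müssen wir 1 Stammfunktion unserer Gleichung für den Snap s(t) = 48 - 240·t finden. Die Stammfunktion von dem Snap ist der Ruck. Mit j(0) = -30 erhalten wir j(t) = -120·t^2 + 48·t - 30. Mit j(t) = -120·t^2 + 48·t - 30 und Einsetzen von t = 3, finden wir j = -966.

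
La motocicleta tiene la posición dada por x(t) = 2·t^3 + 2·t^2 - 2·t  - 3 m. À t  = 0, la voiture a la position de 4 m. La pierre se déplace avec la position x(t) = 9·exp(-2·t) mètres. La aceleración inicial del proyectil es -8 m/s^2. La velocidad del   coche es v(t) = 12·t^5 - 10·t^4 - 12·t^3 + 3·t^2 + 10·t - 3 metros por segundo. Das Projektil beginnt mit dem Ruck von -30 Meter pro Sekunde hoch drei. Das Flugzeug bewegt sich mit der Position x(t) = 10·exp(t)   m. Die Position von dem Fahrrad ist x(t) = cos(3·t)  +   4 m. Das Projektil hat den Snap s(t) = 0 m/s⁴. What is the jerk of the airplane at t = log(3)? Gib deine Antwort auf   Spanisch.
Debemos derivar nuestra ecuación de la posición x(t) = 10·exp(t) 3 veces. Derivando la posición, obtenemos la velocidad: v(t) = 10·exp(t). Derivando la velocidad, obtenemos la aceleración: a(t) = 10·exp(t). La derivada de la aceleración da la sacudida: j(t) = 10·exp(t). Usando j(t) = 10·exp(t) y sustituyendo t = log(3), encontramos j = 30.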